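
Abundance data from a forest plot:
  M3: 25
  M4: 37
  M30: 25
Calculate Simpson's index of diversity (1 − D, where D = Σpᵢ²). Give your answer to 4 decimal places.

Total N = 25+37+25 = 87, so the proportions are 0.287356, 0.425287, 0.287356 (working shown to 6 dp, full precision carried).
D = 0.287356² + 0.425287² + 0.287356² = 0.082574 + 0.180869 + 0.082574 = 0.346017.
So 1 − D = 0.653983, i.e. 0.6540 to 4 decimal places.

0.6540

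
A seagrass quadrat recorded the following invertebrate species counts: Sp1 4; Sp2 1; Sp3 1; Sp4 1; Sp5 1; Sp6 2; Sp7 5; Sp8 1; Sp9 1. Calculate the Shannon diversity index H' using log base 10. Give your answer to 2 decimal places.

Total N = 4+1+1+1+1+2+5+1+1 = 17, so the proportions are 0.2353, 0.0588, 0.0588, 0.0588, 0.0588, 0.1176, 0.2941, 0.0588, 0.0588 (working shown to 4 dp, full precision carried).
Each pᵢ log₁₀ pᵢ term: 0.2353×(-0.6284)=-0.1479, 0.0588×(-1.2304)=-0.0724, 0.0588×(-1.2304)=-0.0724, 0.0588×(-1.2304)=-0.0724, 0.0588×(-1.2304)=-0.0724, 0.1176×(-0.9294)=-0.1093, 0.2941×(-0.5315)=-0.1563, 0.0588×(-1.2304)=-0.0724, 0.0588×(-1.2304)=-0.0724.
Sum = -0.8478, so H' = 0.85.

0.85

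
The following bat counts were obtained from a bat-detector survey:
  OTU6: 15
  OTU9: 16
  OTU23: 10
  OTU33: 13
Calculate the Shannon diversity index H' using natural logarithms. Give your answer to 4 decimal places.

1.3713

Total N = 15+16+10+13 = 54, so the proportions are 0.277778, 0.296296, 0.185185, 0.240741 (working shown to 6 dp, full precision carried).
Each pᵢ ln pᵢ term: 0.277778×(-1.280934)=-0.355815, 0.296296×(-1.216395)=-0.360413, 0.185185×(-1.686399)=-0.312296, 0.240741×(-1.424035)=-0.342823.
Sum = -1.371348, so H' = 1.3713.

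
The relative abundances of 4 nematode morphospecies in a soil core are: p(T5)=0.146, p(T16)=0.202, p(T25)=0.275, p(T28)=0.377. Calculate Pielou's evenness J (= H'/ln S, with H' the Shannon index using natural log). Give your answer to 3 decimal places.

H' = −Σ pᵢ ln pᵢ = −((-0.28093) + (-0.32310) + (-0.35502) + (-0.36777)) = 1.32681 (working shown to 5 dp, full precision carried).
With S = 4 species, ln S = 1.38629, so J = 1.32681/1.38629 = 0.95709, i.e. 0.957 to 3 decimal places.

0.957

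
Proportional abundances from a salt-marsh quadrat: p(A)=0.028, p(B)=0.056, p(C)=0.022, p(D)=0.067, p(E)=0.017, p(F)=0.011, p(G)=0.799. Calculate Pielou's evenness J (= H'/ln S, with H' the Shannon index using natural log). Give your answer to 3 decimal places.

0.424

H' = −Σ pᵢ ln pᵢ = −((-0.10012) + (-0.16141) + (-0.08397) + (-0.18111) + (-0.06927) + (-0.04961) + (-0.17929)) = 0.82477 (working shown to 5 dp, full precision carried).
With S = 7 species, ln S = 1.94591, so J = 0.82477/1.94591 = 0.42385, i.e. 0.424 to 3 decimal places.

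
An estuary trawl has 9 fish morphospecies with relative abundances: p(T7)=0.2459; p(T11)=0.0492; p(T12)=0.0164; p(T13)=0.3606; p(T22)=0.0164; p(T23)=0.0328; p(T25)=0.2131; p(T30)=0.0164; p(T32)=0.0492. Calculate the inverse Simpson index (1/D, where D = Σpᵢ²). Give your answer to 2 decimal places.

D = 0.2459² + 0.0492² + 0.0164² + 0.3606² + 0.0164² + 0.0328² + 0.2131² + 0.0164² + 0.0492² = 0.060467 + 0.002421 + 0.000269 + 0.130032 + 0.000269 + 0.001076 + 0.045412 + 0.000269 + 0.002421 = 0.242635 (working shown to 6 dp, full precision carried).
So 1/D = 4.1214, i.e. 4.12 to 2 decimal places.

4.12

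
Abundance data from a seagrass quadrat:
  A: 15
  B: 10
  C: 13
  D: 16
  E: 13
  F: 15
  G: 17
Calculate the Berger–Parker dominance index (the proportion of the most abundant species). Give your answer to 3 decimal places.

Total N = 15+10+13+16+13+15+17 = 99, so the proportions are 0.15152, 0.10101, 0.13131, 0.16162, 0.13131, 0.15152, 0.17172 (working shown to 5 dp, full precision carried).
The largest proportion is 0.17172, i.e. d = 0.172 to 3 decimal places.

0.172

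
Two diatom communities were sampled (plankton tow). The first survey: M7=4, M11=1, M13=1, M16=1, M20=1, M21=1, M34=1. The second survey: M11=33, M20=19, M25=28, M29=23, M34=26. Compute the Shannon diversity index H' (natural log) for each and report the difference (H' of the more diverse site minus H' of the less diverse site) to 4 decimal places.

The first survey: N=10, proportions 0.4, 0.1, 0.1, 0.1, 0.1, 0.1, 0.1, giving H' = 1.7480673 (working shown to 7 dp, full precision carried).
The second survey: N=129, proportions 0.255814, 0.1472868, 0.2170543, 0.1782946, 0.2015504, giving H' = 1.5926985.
Difference = |1.7480673 − 1.5926985| = 0.1553688, i.e. 0.1554 to 4 decimal places.

0.1554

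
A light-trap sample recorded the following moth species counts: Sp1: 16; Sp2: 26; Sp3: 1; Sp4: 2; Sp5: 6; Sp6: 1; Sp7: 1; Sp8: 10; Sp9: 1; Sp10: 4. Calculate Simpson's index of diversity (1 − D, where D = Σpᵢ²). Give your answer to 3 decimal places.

Total N = 16+26+1+2+6+1+1+10+1+4 = 68, so the proportions are 0.23529, 0.38235, 0.01471, 0.02941, 0.08824, 0.01471, 0.01471, 0.14706, 0.01471, 0.05882 (working shown to 5 dp, full precision carried).
D = 0.23529² + 0.38235² + 0.01471² + 0.02941² + 0.08824² + 0.01471² + 0.01471² + 0.14706² + 0.01471² + 0.05882² = 0.05536 + 0.14619 + 0.00022 + 0.00087 + 0.00779 + 0.00022 + 0.00022 + 0.02163 + 0.00022 + 0.00346 = 0.23616.
So 1 − D = 0.76384, i.e. 0.764 to 3 decimal places.

0.764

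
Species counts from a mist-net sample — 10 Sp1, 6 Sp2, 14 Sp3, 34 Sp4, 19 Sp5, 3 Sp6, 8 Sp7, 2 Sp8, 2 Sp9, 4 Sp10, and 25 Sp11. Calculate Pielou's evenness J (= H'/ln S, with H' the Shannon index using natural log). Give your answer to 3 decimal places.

0.854

Total N = 10+6+14+34+19+3+8+2+2+4+25 = 127, so the proportions are 0.07874, 0.04724, 0.11024, 0.26772, 0.14961, 0.02362, 0.06299, 0.01575, 0.01575, 0.0315, 0.19685 (working shown to 5 dp, full precision carried).
H' = −Σ pᵢ ln pᵢ = −((-0.20013) + (-0.14421) + (-0.24309) + (-0.35280) + (-0.28421) + (-0.08848) + (-0.17416) + (-0.06537) + (-0.06537) + (-0.10891) + (-0.31994)) = 2.04667.
With S = 11 species, ln S = 2.39790, so J = 2.04667/2.39790 = 0.85353, i.e. 0.854 to 3 decimal places.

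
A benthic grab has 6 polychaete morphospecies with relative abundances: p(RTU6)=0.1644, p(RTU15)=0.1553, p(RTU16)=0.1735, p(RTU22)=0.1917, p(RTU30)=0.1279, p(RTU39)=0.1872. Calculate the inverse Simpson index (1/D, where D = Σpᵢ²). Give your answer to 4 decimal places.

5.9032

D = 0.1644² + 0.1553² + 0.1735² + 0.1917² + 0.1279² + 0.1872² = 0.02702736 + 0.02411809 + 0.03010225 + 0.03674889 + 0.01635841 + 0.03504384 = 0.16939884 (working shown to 8 dp, full precision carried).
So 1/D = 5.903228, i.e. 5.9032 to 4 decimal places.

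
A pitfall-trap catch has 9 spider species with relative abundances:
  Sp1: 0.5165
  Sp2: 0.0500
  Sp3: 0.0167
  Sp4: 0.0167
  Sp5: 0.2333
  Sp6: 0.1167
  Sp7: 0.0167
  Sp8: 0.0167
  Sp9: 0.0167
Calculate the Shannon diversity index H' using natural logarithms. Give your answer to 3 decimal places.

1.423

Each pᵢ ln pᵢ term (working shown to 5 dp, full precision carried): 0.5165×(-0.66068)=-0.34124, 0.05×(-2.99573)=-0.14979, 0.0167×(-4.09235)=-0.06834, 0.0167×(-4.09235)=-0.06834, 0.2333×(-1.45543)=-0.33955, 0.1167×(-2.14815)=-0.25069, 0.0167×(-4.09235)=-0.06834, 0.0167×(-4.09235)=-0.06834, 0.0167×(-4.09235)=-0.06834.
Sum = -1.42298, so H' = 1.423.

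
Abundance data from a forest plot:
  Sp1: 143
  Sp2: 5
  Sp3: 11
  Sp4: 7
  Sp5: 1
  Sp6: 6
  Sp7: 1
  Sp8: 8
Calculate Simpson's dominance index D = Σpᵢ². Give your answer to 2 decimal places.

Total N = 143+5+11+7+1+6+1+8 = 182, so the proportions are 0.7857, 0.0275, 0.0604, 0.0385, 0.0055, 0.033, 0.0055, 0.044 (working shown to 4 dp, full precision carried).
D = 0.7857² + 0.0275² + 0.0604² + 0.0385² + 0.0055² + 0.033² + 0.0055² + 0.044² = 0.6173 + 0.0008 + 0.0037 + 0.0015 + 0.0000 + 0.0011 + 0.0000 + 0.0019 = 0.6263.
To 2 decimal places, D = 0.63.

0.63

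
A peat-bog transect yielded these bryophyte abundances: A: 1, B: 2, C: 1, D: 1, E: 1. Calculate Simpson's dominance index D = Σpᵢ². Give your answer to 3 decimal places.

Total N = 1+2+1+1+1 = 6, so the proportions are 0.16667, 0.33333, 0.16667, 0.16667, 0.16667 (working shown to 5 dp, full precision carried).
D = 0.16667² + 0.33333² + 0.16667² + 0.16667² + 0.16667² = 0.02778 + 0.11111 + 0.02778 + 0.02778 + 0.02778 = 0.22222.
To 3 decimal places, D = 0.222.

0.222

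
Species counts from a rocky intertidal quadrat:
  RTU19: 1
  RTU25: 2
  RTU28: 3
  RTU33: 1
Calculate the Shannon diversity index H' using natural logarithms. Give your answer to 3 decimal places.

Total N = 1+2+3+1 = 7, so the proportions are 0.14286, 0.28571, 0.42857, 0.14286 (working shown to 5 dp, full precision carried).
Each pᵢ ln pᵢ term: 0.14286×(-1.94591)=-0.27799, 0.28571×(-1.25276)=-0.35793, 0.42857×(-0.84730)=-0.36313, 0.14286×(-1.94591)=-0.27799.
Sum = -1.27703, so H' = 1.277.

1.277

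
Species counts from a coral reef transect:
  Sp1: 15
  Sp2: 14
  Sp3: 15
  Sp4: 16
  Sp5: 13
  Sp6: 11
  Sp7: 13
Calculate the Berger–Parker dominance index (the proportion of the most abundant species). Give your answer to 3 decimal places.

0.165

Total N = 15+14+15+16+13+11+13 = 97, so the proportions are 0.15464, 0.14433, 0.15464, 0.16495, 0.13402, 0.1134, 0.13402 (working shown to 5 dp, full precision carried).
The largest proportion is 0.16495, i.e. d = 0.165 to 3 decimal places.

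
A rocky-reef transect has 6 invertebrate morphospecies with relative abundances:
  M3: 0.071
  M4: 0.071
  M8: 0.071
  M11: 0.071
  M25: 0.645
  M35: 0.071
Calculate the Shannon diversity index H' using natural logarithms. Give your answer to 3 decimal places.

Each pᵢ ln pᵢ term (working shown to 5 dp, full precision carried): 0.071×(-2.64508)=-0.18780, 0.071×(-2.64508)=-0.18780, 0.071×(-2.64508)=-0.18780, 0.071×(-2.64508)=-0.18780, 0.645×(-0.43850)=-0.28284, 0.071×(-2.64508)=-0.18780.
Sum = -1.22184, so H' = 1.222.

1.222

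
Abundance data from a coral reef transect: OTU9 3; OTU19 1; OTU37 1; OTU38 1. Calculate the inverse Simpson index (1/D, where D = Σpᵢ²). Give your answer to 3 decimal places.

Total N = 3+1+1+1 = 6, so the proportions are 0.5, 0.166667, 0.166667, 0.166667 (working shown to 6 dp, full precision carried).
D = 0.5² + 0.166667² + 0.166667² + 0.166667² = 0.250000 + 0.027778 + 0.027778 + 0.027778 = 0.333333.
So 1/D = 3.00000, i.e. 3.000 to 3 decimal places.

3.000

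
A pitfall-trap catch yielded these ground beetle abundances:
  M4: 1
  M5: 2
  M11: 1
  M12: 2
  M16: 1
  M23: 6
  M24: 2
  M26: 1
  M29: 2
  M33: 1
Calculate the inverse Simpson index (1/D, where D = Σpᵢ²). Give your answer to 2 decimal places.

6.33

Total N = 1+2+1+2+1+6+2+1+2+1 = 19, so the proportions are 0.052632, 0.105263, 0.052632, 0.105263, 0.052632, 0.315789, 0.105263, 0.052632, 0.105263, 0.052632 (working shown to 6 dp, full precision carried).
D = 0.052632² + 0.105263² + 0.052632² + 0.105263² + 0.052632² + 0.315789² + 0.105263² + 0.052632² + 0.105263² + 0.052632² = 0.002770 + 0.011080 + 0.002770 + 0.011080 + 0.002770 + 0.099723 + 0.011080 + 0.002770 + 0.011080 + 0.002770 = 0.157895.
So 1/D = 6.3333, i.e. 6.33 to 2 decimal places.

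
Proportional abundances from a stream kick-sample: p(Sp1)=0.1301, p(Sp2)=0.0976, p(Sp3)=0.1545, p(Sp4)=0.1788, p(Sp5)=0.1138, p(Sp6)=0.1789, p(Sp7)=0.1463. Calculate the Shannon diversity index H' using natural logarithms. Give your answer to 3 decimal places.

1.925

Each pᵢ ln pᵢ term (working shown to 5 dp, full precision carried): 0.1301×(-2.03945)=-0.26533, 0.0976×(-2.32688)=-0.22710, 0.1545×(-1.86756)=-0.28854, 0.1788×(-1.72149)=-0.30780, 0.1138×(-2.17331)=-0.24732, 0.1789×(-1.72093)=-0.30787, 0.1463×(-1.92210)=-0.28120.
Sum = -1.92518, so H' = 1.925.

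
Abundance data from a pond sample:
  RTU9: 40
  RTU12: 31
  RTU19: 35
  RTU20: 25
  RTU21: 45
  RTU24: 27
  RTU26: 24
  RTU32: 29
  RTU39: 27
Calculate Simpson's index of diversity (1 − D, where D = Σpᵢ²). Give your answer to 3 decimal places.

0.884

Total N = 40+31+35+25+45+27+24+29+27 = 283, so the proportions are 0.14134, 0.10954, 0.12367, 0.08834, 0.15901, 0.09541, 0.08481, 0.10247, 0.09541 (working shown to 5 dp, full precision carried).
D = 0.14134² + 0.10954² + 0.12367² + 0.08834² + 0.15901² + 0.09541² + 0.08481² + 0.10247² + 0.09541² = 0.01998 + 0.01200 + 0.01530 + 0.00780 + 0.02528 + 0.00910 + 0.00719 + 0.01050 + 0.00910 = 0.11626.
So 1 − D = 0.88374, i.e. 0.884 to 3 decimal places.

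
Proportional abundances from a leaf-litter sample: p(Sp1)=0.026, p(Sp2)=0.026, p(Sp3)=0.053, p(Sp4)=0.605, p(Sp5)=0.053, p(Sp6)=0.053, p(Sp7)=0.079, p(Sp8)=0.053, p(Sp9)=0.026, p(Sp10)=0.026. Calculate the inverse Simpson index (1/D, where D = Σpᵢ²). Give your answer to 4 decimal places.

D = 0.026² + 0.026² + 0.053² + 0.605² + 0.053² + 0.053² + 0.079² + 0.053² + 0.026² + 0.026² = 0.0006760 + 0.0006760 + 0.0028090 + 0.3660250 + 0.0028090 + 0.0028090 + 0.0062410 + 0.0028090 + 0.0006760 + 0.0006760 = 0.3862060 (working shown to 7 dp, full precision carried).
So 1/D = 2.589292, i.e. 2.5893 to 4 decimal places.

2.5893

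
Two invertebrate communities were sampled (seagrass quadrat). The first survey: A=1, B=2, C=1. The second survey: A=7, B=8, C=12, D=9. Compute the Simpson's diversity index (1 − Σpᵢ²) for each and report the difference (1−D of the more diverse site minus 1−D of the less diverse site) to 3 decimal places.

0.114

The first survey: N=4, proportions 0.25, 0.5, 0.25, giving 1−D = 0.62500 (working shown to 5 dp, full precision carried).
The second survey: N=36, proportions 0.19444, 0.22222, 0.33333, 0.25, giving 1−D = 0.73920.
Difference = |0.62500 − 0.73920| = 0.11420, i.e. 0.114 to 3 decimal places.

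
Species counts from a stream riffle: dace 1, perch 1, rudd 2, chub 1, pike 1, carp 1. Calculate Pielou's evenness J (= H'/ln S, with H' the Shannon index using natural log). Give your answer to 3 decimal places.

Total N = 1+1+2+1+1+1 = 7, so the proportions are 0.14286, 0.14286, 0.28571, 0.14286, 0.14286, 0.14286 (working shown to 5 dp, full precision carried).
H' = −Σ pᵢ ln pᵢ = −((-0.27799) + (-0.27799) + (-0.35793) + (-0.27799) + (-0.27799) + (-0.27799)) = 1.74787.
With S = 6 species, ln S = 1.79176, so J = 1.74787/1.79176 = 0.97550, i.e. 0.976 to 3 decimal places.

0.976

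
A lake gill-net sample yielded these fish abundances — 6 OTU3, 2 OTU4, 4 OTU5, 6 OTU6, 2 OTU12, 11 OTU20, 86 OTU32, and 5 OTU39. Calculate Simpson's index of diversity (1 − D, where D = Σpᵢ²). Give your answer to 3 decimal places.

0.487

Total N = 6+2+4+6+2+11+86+5 = 122, so the proportions are 0.04918, 0.01639, 0.03279, 0.04918, 0.01639, 0.09016, 0.70492, 0.04098 (working shown to 5 dp, full precision carried).
D = 0.04918² + 0.01639² + 0.03279² + 0.04918² + 0.01639² + 0.09016² + 0.70492² + 0.04098² = 0.00242 + 0.00027 + 0.00107 + 0.00242 + 0.00027 + 0.00813 + 0.49691 + 0.00168 = 0.51317.
So 1 − D = 0.48683, i.e. 0.487 to 3 decimal places.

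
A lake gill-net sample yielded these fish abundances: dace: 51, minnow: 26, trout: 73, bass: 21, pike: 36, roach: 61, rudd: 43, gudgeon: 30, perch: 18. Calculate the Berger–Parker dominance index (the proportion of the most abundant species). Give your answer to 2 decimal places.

Total N = 51+26+73+21+36+61+43+30+18 = 359, so the proportions are 0.1421, 0.0724, 0.2033, 0.0585, 0.1003, 0.1699, 0.1198, 0.0836, 0.0501 (working shown to 4 dp, full precision carried).
The largest proportion is 0.2033, i.e. d = 0.20 to 2 decimal places.

0.20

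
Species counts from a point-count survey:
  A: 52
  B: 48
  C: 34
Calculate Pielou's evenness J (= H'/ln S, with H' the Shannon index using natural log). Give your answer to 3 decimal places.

0.986

Total N = 52+48+34 = 134, so the proportions are 0.38806, 0.35821, 0.25373 (working shown to 5 dp, full precision carried).
H' = −Σ pᵢ ln pᵢ = −((-0.36734) + (-0.36775) + (-0.34799)) = 1.08307.
With S = 3 species, ln S = 1.09861, so J = 1.08307/1.09861 = 0.98586, i.e. 0.986 to 3 decimal places.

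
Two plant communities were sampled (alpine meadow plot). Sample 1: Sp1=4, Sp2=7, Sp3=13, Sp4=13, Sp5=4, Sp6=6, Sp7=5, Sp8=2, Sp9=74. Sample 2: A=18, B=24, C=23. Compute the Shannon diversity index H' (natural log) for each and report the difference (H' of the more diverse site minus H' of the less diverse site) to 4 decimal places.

0.4009

Sample 1: N=128, proportions 0.03125, 0.054688, 0.101562, 0.101562, 0.03125, 0.046875, 0.039062, 0.015625, 0.578125, giving H' = 1.491989 (working shown to 6 dp, full precision carried).
Sample 2: N=65, proportions 0.276923, 0.369231, 0.353846, giving H' = 1.091059.
Difference = |1.491989 − 1.091059| = 0.400930, i.e. 0.4009 to 4 decimal places.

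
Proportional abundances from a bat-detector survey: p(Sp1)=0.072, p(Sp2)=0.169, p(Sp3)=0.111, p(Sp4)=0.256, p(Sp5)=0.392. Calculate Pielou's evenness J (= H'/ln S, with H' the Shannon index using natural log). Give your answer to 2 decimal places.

0.90

H' = −Σ pᵢ ln pᵢ = −((-0.1894) + (-0.3005) + (-0.2440) + (-0.3488) + (-0.3671)) = 1.4498 (working shown to 4 dp, full precision carried).
With S = 5 species, ln S = 1.6094, so J = 1.4498/1.6094 = 0.9008, i.e. 0.90 to 2 decimal places.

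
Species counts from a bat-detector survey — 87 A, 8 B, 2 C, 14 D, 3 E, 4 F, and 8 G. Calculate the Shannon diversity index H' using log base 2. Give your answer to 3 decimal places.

1.607

Total N = 87+8+2+14+3+4+8 = 126, so the proportions are 0.690476, 0.063492, 0.015873, 0.111111, 0.02381, 0.031746, 0.063492 (working shown to 6 dp, full precision carried).
Each pᵢ log₂ pᵢ term: 0.690476×(-0.534336)=-0.368947, 0.063492×(-3.977280)=-0.252526, 0.015873×(-5.977280)=-0.094877, 0.111111×(-3.169925)=-0.352214, 0.02381×(-5.392317)=-0.128389, 0.031746×(-4.977280)=-0.158009, 0.063492×(-3.977280)=-0.252526.
Sum = -1.607487, so H' = 1.607.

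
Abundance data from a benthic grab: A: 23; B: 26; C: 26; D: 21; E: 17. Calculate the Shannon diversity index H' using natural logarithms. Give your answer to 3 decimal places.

1.598

Total N = 23+26+26+21+17 = 113, so the proportions are 0.20354, 0.23009, 0.23009, 0.18584, 0.15044 (working shown to 5 dp, full precision carried).
Each pᵢ ln pᵢ term: 0.20354×(-1.59189)=-0.32401, 0.23009×(-1.46929)=-0.33807, 0.23009×(-1.46929)=-0.33807, 0.18584×(-1.68287)=-0.31274, 0.15044×(-1.89417)=-0.28496.
Sum = -1.59786, so H' = 1.598.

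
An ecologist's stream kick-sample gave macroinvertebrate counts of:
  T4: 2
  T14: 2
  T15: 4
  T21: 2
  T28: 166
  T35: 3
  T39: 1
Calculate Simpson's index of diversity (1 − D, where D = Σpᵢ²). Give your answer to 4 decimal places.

Total N = 2+2+4+2+166+3+1 = 180, so the proportions are 0.011111, 0.011111, 0.022222, 0.011111, 0.922222, 0.016667, 0.005556 (working shown to 6 dp, full precision carried).
D = 0.011111² + 0.011111² + 0.022222² + 0.011111² + 0.922222² + 0.016667² + 0.005556² = 0.000123 + 0.000123 + 0.000494 + 0.000123 + 0.850494 + 0.000278 + 0.000031 = 0.851667.
So 1 − D = 0.148333, i.e. 0.1483 to 4 decimal places.

0.1483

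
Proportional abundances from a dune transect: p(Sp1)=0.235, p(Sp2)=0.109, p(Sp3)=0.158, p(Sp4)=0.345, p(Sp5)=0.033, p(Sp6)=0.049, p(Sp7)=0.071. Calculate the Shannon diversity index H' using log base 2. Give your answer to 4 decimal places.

Each pᵢ log₂ pᵢ term (working shown to 7 dp, full precision carried): 0.235×(-2.0892673)=-0.4909778, 0.109×(-3.1976000)=-0.3485384, 0.158×(-2.6620035)=-0.4205966, 0.345×(-1.5353317)=-0.5296894, 0.033×(-4.9213902)=-0.1624059, 0.049×(-4.3510744)=-0.2132026, 0.071×(-3.8160372)=-0.2709386.
Sum = -2.4363494, so H' = 2.4363.

2.4363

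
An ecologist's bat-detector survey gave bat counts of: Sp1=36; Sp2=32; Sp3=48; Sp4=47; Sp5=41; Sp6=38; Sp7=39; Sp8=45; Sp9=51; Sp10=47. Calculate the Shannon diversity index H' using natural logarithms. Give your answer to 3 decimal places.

2.293

Total N = 36+32+48+47+41+38+39+45+51+47 = 424, so the proportions are 0.08491, 0.07547, 0.11321, 0.11085, 0.0967, 0.08962, 0.09198, 0.10613, 0.12028, 0.11085 (working shown to 5 dp, full precision carried).
Each pᵢ ln pᵢ term: 0.08491×(-2.46621)=-0.20940, 0.07547×(-2.58400)=-0.19502, 0.11321×(-2.17853)=-0.24663, 0.11085×(-2.19959)=-0.24382, 0.0967×(-2.33616)=-0.22590, 0.08962×(-2.41215)=-0.21618, 0.09198×(-2.38617)=-0.21948, 0.10613×(-2.24307)=-0.23806, 0.12028×(-2.11791)=-0.25475, 0.11085×(-2.19959)=-0.24382.
Sum = -2.29306, so H' = 2.293.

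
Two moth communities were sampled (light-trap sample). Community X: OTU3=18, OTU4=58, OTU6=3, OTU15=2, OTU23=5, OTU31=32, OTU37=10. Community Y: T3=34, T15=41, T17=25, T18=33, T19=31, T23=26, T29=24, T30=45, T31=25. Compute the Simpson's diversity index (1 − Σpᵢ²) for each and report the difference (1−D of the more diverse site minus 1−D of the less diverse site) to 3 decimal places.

Community X: N=128, proportions 0.14062, 0.45312, 0.02344, 0.01562, 0.03906, 0.25, 0.07812, giving 1−D = 0.70398 (working shown to 5 dp, full precision carried).
Community Y: N=284, proportions 0.11972, 0.14437, 0.08803, 0.1162, 0.10915, 0.09155, 0.08451, 0.15845, 0.08803, giving 1−D = 0.88328.
Difference = |0.70398 − 0.88328| = 0.17930, i.e. 0.179 to 3 decimal places.

0.179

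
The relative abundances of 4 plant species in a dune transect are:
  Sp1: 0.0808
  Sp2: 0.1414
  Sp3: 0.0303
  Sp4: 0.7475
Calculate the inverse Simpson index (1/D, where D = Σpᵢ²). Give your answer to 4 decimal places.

1.7059

D = 0.0808² + 0.1414² + 0.0303² + 0.7475² = 0.0065286 + 0.0199940 + 0.0009181 + 0.5587563 = 0.5861969 (working shown to 7 dp, full precision carried).
So 1/D = 1.705911, i.e. 1.7059 to 4 decimal places.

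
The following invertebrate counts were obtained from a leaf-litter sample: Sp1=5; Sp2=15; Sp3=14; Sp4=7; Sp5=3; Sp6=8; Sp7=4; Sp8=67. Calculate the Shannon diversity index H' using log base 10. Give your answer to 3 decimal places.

0.655

Total N = 5+15+14+7+3+8+4+67 = 123, so the proportions are 0.04065, 0.12195, 0.11382, 0.05691, 0.02439, 0.06504, 0.03252, 0.54472 (working shown to 5 dp, full precision carried).
Each pᵢ log₁₀ pᵢ term: 0.04065×(-1.39094)=-0.05654, 0.12195×(-0.91381)=-0.11144, 0.11382×(-0.94378)=-0.10742, 0.05691×(-1.24481)=-0.07084, 0.02439×(-1.61278)=-0.03934, 0.06504×(-1.18682)=-0.07719, 0.03252×(-1.48785)=-0.04839, 0.54472×(-0.26383)=-0.14371.
Sum = -0.65487, so H' = 0.655.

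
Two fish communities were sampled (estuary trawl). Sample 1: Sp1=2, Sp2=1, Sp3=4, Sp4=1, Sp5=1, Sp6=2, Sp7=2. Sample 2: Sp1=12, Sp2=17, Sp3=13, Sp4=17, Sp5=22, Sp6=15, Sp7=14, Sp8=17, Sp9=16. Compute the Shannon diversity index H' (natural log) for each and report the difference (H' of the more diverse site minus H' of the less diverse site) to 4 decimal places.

0.3640

Sample 1: N=13, proportions 0.153846, 0.076923, 0.307692, 0.076923, 0.076923, 0.153846, 0.153846, giving H' = 1.818483 (working shown to 6 dp, full precision carried).
Sample 2: N=143, proportions 0.083916, 0.118881, 0.090909, 0.118881, 0.153846, 0.104895, 0.097902, 0.118881, 0.111888, giving H' = 2.182502.
Difference = |1.818483 − 2.182502| = 0.364019, i.e. 0.3640 to 4 decimal places.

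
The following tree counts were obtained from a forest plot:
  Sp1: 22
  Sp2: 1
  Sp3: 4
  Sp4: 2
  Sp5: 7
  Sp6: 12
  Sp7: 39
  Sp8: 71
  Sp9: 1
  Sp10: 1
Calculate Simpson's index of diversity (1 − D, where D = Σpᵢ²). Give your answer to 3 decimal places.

Total N = 22+1+4+2+7+12+39+71+1+1 = 160, so the proportions are 0.1375, 0.00625, 0.025, 0.0125, 0.04375, 0.075, 0.24375, 0.44375, 0.00625, 0.00625 (working shown to 5 dp, full precision carried).
D = 0.1375² + 0.00625² + 0.025² + 0.0125² + 0.04375² + 0.075² + 0.24375² + 0.44375² + 0.00625² + 0.00625² = 0.01891 + 0.00004 + 0.00063 + 0.00016 + 0.00191 + 0.00562 + 0.05941 + 0.19691 + 0.00004 + 0.00004 = 0.28367.
So 1 − D = 0.71633, i.e. 0.716 to 3 decimal places.

0.716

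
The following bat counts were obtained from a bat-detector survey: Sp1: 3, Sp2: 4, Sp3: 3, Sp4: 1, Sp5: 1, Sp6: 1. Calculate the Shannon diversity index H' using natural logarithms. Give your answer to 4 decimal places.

Total N = 3+4+3+1+1+1 = 13, so the proportions are 0.230769, 0.307692, 0.230769, 0.076923, 0.076923, 0.076923 (working shown to 6 dp, full precision carried).
Each pᵢ ln pᵢ term: 0.230769×(-1.466337)=-0.338385, 0.307692×(-1.178655)=-0.362663, 0.230769×(-1.466337)=-0.338385, 0.076923×(-2.564949)=-0.197304, 0.076923×(-2.564949)=-0.197304, 0.076923×(-2.564949)=-0.197304.
Sum = -1.631345, so H' = 1.6313.

1.6313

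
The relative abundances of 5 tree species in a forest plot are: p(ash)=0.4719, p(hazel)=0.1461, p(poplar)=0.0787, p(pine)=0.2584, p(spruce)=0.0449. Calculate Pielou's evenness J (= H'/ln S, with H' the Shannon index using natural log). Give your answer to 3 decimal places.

0.823

H' = −Σ pᵢ ln pᵢ = −((-0.35439) + (-0.28102) + (-0.20006) + (-0.34968) + (-0.13934)) = 1.32449 (working shown to 5 dp, full precision carried).
With S = 5 species, ln S = 1.60944, so J = 1.32449/1.60944 = 0.82295, i.e. 0.823 to 3 decimal places.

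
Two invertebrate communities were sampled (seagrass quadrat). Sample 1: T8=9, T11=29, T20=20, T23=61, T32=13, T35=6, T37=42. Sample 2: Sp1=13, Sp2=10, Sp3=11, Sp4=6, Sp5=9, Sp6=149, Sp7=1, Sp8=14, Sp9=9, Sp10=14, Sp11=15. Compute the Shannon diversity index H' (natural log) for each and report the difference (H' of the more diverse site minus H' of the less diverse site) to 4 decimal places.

Sample 1: N=180, proportions 0.05, 0.161111, 0.111111, 0.338889, 0.072222, 0.033333, 0.233333, giving H' = 1.697504 (working shown to 6 dp, full precision carried).
Sample 2: N=251, proportions 0.051793, 0.039841, 0.043825, 0.023904, 0.035857, 0.593625, 0.003984, 0.055777, 0.035857, 0.055777, 0.059761, giving H' = 1.568680.
Difference = |1.697504 − 1.568680| = 0.128824, i.e. 0.1288 to 4 decimal places.

0.1288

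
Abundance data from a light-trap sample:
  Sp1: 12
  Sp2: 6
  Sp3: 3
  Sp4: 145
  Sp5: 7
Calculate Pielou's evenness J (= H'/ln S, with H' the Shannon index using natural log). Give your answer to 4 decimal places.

0.4037

Total N = 12+6+3+145+7 = 173, so the proportions are 0.069364, 0.034682, 0.017341, 0.83815, 0.040462 (working shown to 6 dp, full precision carried).
H' = −Σ pᵢ ln pᵢ = −((-0.185090) + (-0.116585) + (-0.070312) + (-0.147982) + (-0.129778)) = 0.649748.
With S = 5 species, ln S = 1.609438, so J = 0.649748/1.609438 = 0.403711, i.e. 0.4037 to 4 decimal places.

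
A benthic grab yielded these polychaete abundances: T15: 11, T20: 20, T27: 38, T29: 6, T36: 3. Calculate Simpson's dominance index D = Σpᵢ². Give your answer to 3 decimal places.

Total N = 11+20+38+6+3 = 78, so the proportions are 0.14103, 0.25641, 0.48718, 0.07692, 0.03846 (working shown to 5 dp, full precision carried).
D = 0.14103² + 0.25641² + 0.48718² + 0.07692² + 0.03846² = 0.01989 + 0.06575 + 0.23734 + 0.00592 + 0.00148 = 0.33037.
To 3 decimal places, D = 0.330.

0.330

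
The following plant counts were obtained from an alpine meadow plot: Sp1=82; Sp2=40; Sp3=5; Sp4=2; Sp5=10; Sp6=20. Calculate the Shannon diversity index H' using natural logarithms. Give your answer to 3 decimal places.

Total N = 82+40+5+2+10+20 = 159, so the proportions are 0.51572, 0.25157, 0.03145, 0.01258, 0.06289, 0.12579 (working shown to 5 dp, full precision carried).
Each pᵢ ln pᵢ term: 0.51572×(-0.66218)=-0.34150, 0.25157×(-1.38002)=-0.34718, 0.03145×(-3.45947)=-0.10879, 0.01258×(-4.37576)=-0.05504, 0.06289×(-2.76632)=-0.17398, 0.12579×(-2.07317)=-0.26078.
Sum = -1.28727, so H' = 1.287.

1.287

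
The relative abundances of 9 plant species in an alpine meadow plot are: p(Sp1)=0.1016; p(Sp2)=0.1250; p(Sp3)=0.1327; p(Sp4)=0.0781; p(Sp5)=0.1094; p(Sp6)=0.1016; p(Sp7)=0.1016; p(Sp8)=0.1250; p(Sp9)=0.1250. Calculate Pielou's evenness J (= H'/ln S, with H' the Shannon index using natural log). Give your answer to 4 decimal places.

0.9949

H' = −Σ pᵢ ln pᵢ = −((-0.232330) + (-0.259930) + (-0.268009) + (-0.199137) + (-0.242074) + (-0.232330) + (-0.232330) + (-0.259930) + (-0.259930)) = 2.186001 (working shown to 6 dp, full precision carried).
With S = 9 species, ln S = 2.197225, so J = 2.186001/2.197225 = 0.994892, i.e. 0.9949 to 4 decimal places.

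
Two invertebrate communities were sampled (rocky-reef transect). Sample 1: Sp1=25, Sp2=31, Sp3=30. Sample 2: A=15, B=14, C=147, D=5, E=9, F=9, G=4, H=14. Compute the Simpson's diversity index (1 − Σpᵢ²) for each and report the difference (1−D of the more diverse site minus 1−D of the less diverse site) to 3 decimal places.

Sample 1: N=86, proportions 0.2907, 0.36047, 0.34884, giving 1−D = 0.66387 (working shown to 5 dp, full precision carried).
Sample 2: N=217, proportions 0.06912, 0.06452, 0.67742, 0.02304, 0.04147, 0.04147, 0.01843, 0.06452, giving 1−D = 0.52369.
Difference = |0.66387 − 0.52369| = 0.14018, i.e. 0.140 to 3 decimal places.

0.140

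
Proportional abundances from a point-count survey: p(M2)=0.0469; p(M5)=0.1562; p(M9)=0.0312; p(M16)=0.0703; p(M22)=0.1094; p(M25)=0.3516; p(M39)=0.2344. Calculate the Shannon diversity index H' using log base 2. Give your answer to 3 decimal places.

2.421

Each pᵢ log₂ pᵢ term (working shown to 5 dp, full precision carried): 0.0469×(-4.41427)=-0.20703, 0.1562×(-2.67853)=-0.41839, 0.0312×(-5.00231)=-0.15607, 0.0703×(-3.83033)=-0.26927, 0.1094×(-3.19232)=-0.34924, 0.3516×(-1.50799)=-0.53021, 0.2344×(-2.09296)=-0.49059.
Sum = -2.42080, so H' = 2.421.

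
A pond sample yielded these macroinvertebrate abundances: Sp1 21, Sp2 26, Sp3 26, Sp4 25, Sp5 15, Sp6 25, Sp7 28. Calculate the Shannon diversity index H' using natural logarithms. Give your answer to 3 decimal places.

Total N = 21+26+26+25+15+25+28 = 166, so the proportions are 0.12651, 0.15663, 0.15663, 0.1506, 0.09036, 0.1506, 0.16867 (working shown to 5 dp, full precision carried).
Each pᵢ ln pᵢ term: 0.12651×(-2.06747)=-0.26155, 0.15663×(-1.85389)=-0.29037, 0.15663×(-1.85389)=-0.29037, 0.1506×(-1.89311)=-0.28511, 0.09036×(-2.40394)=-0.21722, 0.1506×(-1.89311)=-0.28511, 0.16867×(-1.77978)=-0.30020.
Sum = -1.92993, so H' = 1.930.

1.930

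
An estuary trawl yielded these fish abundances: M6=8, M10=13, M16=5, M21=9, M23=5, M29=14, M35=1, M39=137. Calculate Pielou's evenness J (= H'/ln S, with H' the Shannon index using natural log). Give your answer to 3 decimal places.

Total N = 8+13+5+9+5+14+1+137 = 192, so the proportions are 0.04167, 0.06771, 0.02604, 0.04688, 0.02604, 0.07292, 0.00521, 0.71354 (working shown to 5 dp, full precision carried).
H' = −Σ pᵢ ln pᵢ = −((-0.13242) + (-0.18231) + (-0.09500) + (-0.14345) + (-0.09500) + (-0.19093) + (-0.02738) + (-0.24083)) = 1.10732.
With S = 8 species, ln S = 2.07944, so J = 1.10732/2.07944 = 0.53251, i.e. 0.533 to 3 decimal places.

0.533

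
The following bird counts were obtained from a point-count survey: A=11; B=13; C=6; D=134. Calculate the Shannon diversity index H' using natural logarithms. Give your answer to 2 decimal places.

Total N = 11+13+6+134 = 164, so the proportions are 0.0671, 0.0793, 0.0366, 0.8171 (working shown to 4 dp, full precision carried).
Each pᵢ ln pᵢ term: 0.0671×(-2.7020)=-0.1812, 0.0793×(-2.5349)=-0.2009, 0.0366×(-3.3081)=-0.1210, 0.8171×(-0.2020)=-0.1651.
Sum = -0.6683, so H' = 0.67.

0.67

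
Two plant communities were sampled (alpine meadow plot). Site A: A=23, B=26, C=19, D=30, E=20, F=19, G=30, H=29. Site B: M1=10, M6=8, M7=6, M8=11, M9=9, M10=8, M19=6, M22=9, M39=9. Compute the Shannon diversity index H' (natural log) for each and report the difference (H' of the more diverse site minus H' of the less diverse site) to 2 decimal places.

0.12

Site A: N=196, proportions 0.1173, 0.1327, 0.0969, 0.1531, 0.102, 0.0969, 0.1531, 0.148, giving H' = 2.0620 (working shown to 4 dp, full precision carried).
Site B: N=76, proportions 0.1316, 0.1053, 0.0789, 0.1447, 0.1184, 0.1053, 0.0789, 0.1184, 0.1184, giving H' = 2.1794.
Difference = |2.0620 − 2.1794| = 0.1174, i.e. 0.12 to 2 decimal places.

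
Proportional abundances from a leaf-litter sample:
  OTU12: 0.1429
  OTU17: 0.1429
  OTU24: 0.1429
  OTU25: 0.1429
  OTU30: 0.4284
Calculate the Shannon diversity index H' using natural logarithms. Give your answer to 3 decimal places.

Each pᵢ ln pᵢ term (working shown to 5 dp, full precision carried): 0.1429×(-1.94561)=-0.27803, 0.1429×(-1.94561)=-0.27803, 0.1429×(-1.94561)=-0.27803, 0.1429×(-1.94561)=-0.27803, 0.4284×(-0.84770)=-0.36315.
Sum = -1.47526, so H' = 1.475.

1.475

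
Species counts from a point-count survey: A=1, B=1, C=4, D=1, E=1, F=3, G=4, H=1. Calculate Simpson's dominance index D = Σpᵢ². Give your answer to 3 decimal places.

0.180

Total N = 1+1+4+1+1+3+4+1 = 16, so the proportions are 0.0625, 0.0625, 0.25, 0.0625, 0.0625, 0.1875, 0.25, 0.0625 (working shown to 5 dp, full precision carried).
D = 0.0625² + 0.0625² + 0.25² + 0.0625² + 0.0625² + 0.1875² + 0.25² + 0.0625² = 0.00391 + 0.00391 + 0.06250 + 0.00391 + 0.00391 + 0.03516 + 0.06250 + 0.00391 = 0.17969.
To 3 decimal places, D = 0.180.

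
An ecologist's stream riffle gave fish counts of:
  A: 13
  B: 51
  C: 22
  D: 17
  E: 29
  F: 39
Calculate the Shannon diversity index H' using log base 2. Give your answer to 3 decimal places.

2.435

Total N = 13+51+22+17+29+39 = 171, so the proportions are 0.07602, 0.29825, 0.12865, 0.09942, 0.16959, 0.22807 (working shown to 5 dp, full precision carried).
Each pᵢ log₂ pᵢ term: 0.07602×(-3.71741)=-0.28261, 0.29825×(-1.74543)=-0.52057, 0.12865×(-2.95842)=-0.38062, 0.09942×(-3.33039)=-0.33109, 0.16959×(-2.55987)=-0.43413, 0.22807×(-2.13245)=-0.48635.
Sum = -2.43536, so H' = 2.435.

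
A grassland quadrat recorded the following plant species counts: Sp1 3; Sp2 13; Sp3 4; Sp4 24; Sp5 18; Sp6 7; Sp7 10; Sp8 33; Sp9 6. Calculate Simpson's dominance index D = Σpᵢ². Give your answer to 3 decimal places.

Total N = 3+13+4+24+18+7+10+33+6 = 118, so the proportions are 0.02542, 0.11017, 0.0339, 0.20339, 0.15254, 0.05932, 0.08475, 0.27966, 0.05085 (working shown to 5 dp, full precision carried).
D = 0.02542² + 0.11017² + 0.0339² + 0.20339² + 0.15254² + 0.05932² + 0.08475² + 0.27966² + 0.05085² = 0.00065 + 0.01214 + 0.00115 + 0.04137 + 0.02327 + 0.00352 + 0.00718 + 0.07821 + 0.00259 = 0.17007.
To 3 decimal places, D = 0.170.

0.170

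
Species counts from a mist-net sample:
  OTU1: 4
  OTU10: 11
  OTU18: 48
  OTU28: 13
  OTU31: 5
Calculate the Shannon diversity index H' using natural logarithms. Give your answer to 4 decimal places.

1.1953

Total N = 4+11+48+13+5 = 81, so the proportions are 0.049383, 0.135802, 0.592593, 0.160494, 0.061728 (working shown to 6 dp, full precision carried).
Each pᵢ ln pᵢ term: 0.049383×(-3.008155)=-0.148551, 0.135802×(-1.996554)=-0.271137, 0.592593×(-0.523248)=-0.310073, 0.160494×(-1.829500)=-0.293623, 0.061728×(-2.785011)=-0.171914.
Sum = -1.195298, so H' = 1.1953.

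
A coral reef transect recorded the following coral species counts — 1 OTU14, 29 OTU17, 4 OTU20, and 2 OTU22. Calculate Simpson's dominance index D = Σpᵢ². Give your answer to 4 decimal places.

0.6651

Total N = 1+29+4+2 = 36, so the proportions are 0.027778, 0.805556, 0.111111, 0.055556 (working shown to 6 dp, full precision carried).
D = 0.027778² + 0.805556² + 0.111111² + 0.055556² = 0.000772 + 0.648920 + 0.012346 + 0.003086 = 0.665123.
To 4 decimal places, D = 0.6651.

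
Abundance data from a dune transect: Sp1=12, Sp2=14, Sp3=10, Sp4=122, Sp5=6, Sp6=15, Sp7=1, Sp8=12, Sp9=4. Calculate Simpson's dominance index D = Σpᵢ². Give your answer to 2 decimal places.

0.41

Total N = 12+14+10+122+6+15+1+12+4 = 196, so the proportions are 0.0612, 0.0714, 0.051, 0.6224, 0.0306, 0.0765, 0.0051, 0.0612, 0.0204 (working shown to 4 dp, full precision carried).
D = 0.0612² + 0.0714² + 0.051² + 0.6224² + 0.0306² + 0.0765² + 0.0051² + 0.0612² + 0.0204² = 0.0037 + 0.0051 + 0.0026 + 0.3874 + 0.0009 + 0.0059 + 0.0000 + 0.0037 + 0.0004 = 0.4099.
To 2 decimal places, D = 0.41.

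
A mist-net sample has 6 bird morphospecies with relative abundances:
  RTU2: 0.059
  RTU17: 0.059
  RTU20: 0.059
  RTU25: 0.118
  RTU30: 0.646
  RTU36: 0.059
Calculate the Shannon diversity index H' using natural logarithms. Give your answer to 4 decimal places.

1.2024

Each pᵢ ln pᵢ term (working shown to 6 dp, full precision carried): 0.059×(-2.830218)=-0.166983, 0.059×(-2.830218)=-0.166983, 0.059×(-2.830218)=-0.166983, 0.118×(-2.137071)=-0.252174, 0.646×(-0.436956)=-0.282273, 0.059×(-2.830218)=-0.166983.
Sum = -1.202379, so H' = 1.2024.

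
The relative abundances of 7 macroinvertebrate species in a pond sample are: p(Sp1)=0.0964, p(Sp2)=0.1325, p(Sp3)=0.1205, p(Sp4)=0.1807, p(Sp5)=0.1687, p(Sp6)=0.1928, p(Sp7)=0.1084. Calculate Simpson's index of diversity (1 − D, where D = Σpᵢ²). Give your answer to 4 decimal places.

D = 0.0964² + 0.1325² + 0.1205² + 0.1807² + 0.1687² + 0.1928² + 0.1084² = 0.009293 + 0.017556 + 0.014520 + 0.032652 + 0.028460 + 0.037172 + 0.011751 = 0.151404 (working shown to 6 dp, full precision carried).
So 1 − D = 0.848596, i.e. 0.8486 to 4 decimal places.

0.8486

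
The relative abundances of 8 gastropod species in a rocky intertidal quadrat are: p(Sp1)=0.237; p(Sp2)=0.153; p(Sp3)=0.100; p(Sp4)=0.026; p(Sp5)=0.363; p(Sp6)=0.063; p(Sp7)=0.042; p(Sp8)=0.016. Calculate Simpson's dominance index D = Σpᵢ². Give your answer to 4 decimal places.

0.2280

D = 0.237² + 0.153² + 0.1² + 0.026² + 0.363² + 0.063² + 0.042² + 0.016² = 0.056169 + 0.023409 + 0.010000 + 0.000676 + 0.131769 + 0.003969 + 0.001764 + 0.000256 = 0.228012 (working shown to 6 dp, full precision carried).
To 4 decimal places, D = 0.2280.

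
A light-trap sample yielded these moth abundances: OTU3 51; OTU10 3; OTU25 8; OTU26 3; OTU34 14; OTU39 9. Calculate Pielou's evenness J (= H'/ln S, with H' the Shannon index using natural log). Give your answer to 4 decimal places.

Total N = 51+3+8+3+14+9 = 88, so the proportions are 0.579545, 0.034091, 0.090909, 0.034091, 0.159091, 0.102273 (working shown to 6 dp, full precision carried).
H' = −Σ pᵢ ln pᵢ = −((-0.316149) + (-0.115184) + (-0.217990) + (-0.115184) + (-0.292454) + (-0.233193)) = 1.290153.
With S = 6 species, ln S = 1.791759, so J = 1.290153/1.791759 = 0.720048, i.e. 0.7200 to 4 decimal places.

0.7200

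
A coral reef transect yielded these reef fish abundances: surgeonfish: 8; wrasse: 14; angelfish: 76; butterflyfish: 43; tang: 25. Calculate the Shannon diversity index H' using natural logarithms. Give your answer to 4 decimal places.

1.3474

Total N = 8+14+76+43+25 = 166, so the proportions are 0.048193, 0.084337, 0.457831, 0.259036, 0.150602 (working shown to 6 dp, full precision carried).
Each pᵢ ln pᵢ term: 0.048193×(-3.032546)=-0.146147, 0.084337×(-2.472930)=-0.208560, 0.457831×(-0.781254)=-0.357683, 0.259036×(-1.350788)=-0.349903, 0.150602×(-1.893112)=-0.285107.
Sum = -1.347400, so H' = 1.3474.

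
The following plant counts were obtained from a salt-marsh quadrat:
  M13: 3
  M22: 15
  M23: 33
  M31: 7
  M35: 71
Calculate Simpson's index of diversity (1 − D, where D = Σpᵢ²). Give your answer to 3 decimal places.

0.615

Total N = 3+15+33+7+71 = 129, so the proportions are 0.02326, 0.11628, 0.25581, 0.05426, 0.55039 (working shown to 5 dp, full precision carried).
D = 0.02326² + 0.11628² + 0.25581² + 0.05426² + 0.55039² = 0.00054 + 0.01352 + 0.06544 + 0.00294 + 0.30293 = 0.38537.
So 1 − D = 0.61463, i.e. 0.615 to 3 decimal places.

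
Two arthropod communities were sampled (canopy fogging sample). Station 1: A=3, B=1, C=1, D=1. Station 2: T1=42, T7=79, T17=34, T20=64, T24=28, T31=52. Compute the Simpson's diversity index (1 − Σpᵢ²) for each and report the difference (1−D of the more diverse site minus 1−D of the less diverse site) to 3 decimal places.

0.146

Station 1: N=6, proportions 0.5, 0.16667, 0.16667, 0.16667, giving 1−D = 0.66667 (working shown to 5 dp, full precision carried).
Station 2: N=299, proportions 0.14047, 0.26421, 0.11371, 0.21405, 0.09365, 0.17391, giving 1−D = 0.81270.
Difference = |0.66667 − 0.81270| = 0.14603, i.e. 0.146 to 3 decimal places.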